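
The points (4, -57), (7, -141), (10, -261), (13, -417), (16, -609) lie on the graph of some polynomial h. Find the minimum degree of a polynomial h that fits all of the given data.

2

Forward differences of the values at t = 4, 7, 10, 13, 16:
  h  : -57  -141  -261  -417  -609
  Δ  : -84  -120  -156  -192
  Δ^2: -36  -36  -36
  Δ^3: 0  0
  Δ^4: 0
The second differences are constant (-36) and nonzero, while all higher differences vanish, so the minimal degree is 2.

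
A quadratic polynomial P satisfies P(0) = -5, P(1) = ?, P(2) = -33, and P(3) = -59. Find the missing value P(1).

The 3 known points determine the degree-2 polynomial uniquely.
Write P(n) = an^2 + bn + c. Substituting each data point gives a linear system:
  c = -5
  4a + 2b + c = -33
  9a + 3b + c = -59
Solving the system yields a = -4, b = -6, c = -5.
So P(n) = -4n^2 - 6n - 5.
Then P(1) = -15.

-15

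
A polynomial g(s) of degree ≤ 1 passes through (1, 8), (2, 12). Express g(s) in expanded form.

g(s) = 4s + 4

Write g(s) = as + b. Substituting each data point gives a linear system:
  a + b = 8
  2a + b = 12
Solving the system yields a = 4, b = 4.
So g(s) = 4s + 4.
Check: g(2) = 12. ✓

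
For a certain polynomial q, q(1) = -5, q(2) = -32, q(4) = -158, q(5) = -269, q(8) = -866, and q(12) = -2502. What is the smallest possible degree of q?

3

Divided differences on the nodes 1, 2, 4, 5, 8, 12:
  order 0: -5  -32  -158  -269  -866  -2502
  order 1: -27  -63  -111  -199  -409
  order 2: -12  -16  -22  -30
  order 3: -1  -1  -1
  order 4: 0  0
  order 5: 0
The order-3 divided differences are all -1 (nonzero) and every higher order vanishes, so the data lies on a polynomial of degree exactly 3.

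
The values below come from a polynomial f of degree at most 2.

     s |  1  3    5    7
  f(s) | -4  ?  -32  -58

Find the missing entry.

-14

On equispaced nodes a degree-2 polynomial has vanishing third forward difference, so
  - f(1) + 3·f(3) - 3·f(5) + f(7) = 0.
Substituting the known values and solving for f(3):
  3·f(3) = -42
  f(3) = -14.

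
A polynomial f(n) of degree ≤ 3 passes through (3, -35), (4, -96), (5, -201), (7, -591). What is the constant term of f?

4

Write f(n) = an^3 + bn^2 + cn + d. Substituting each data point gives a linear system:
  27a + 9b + 3c + d = -35
  64a + 16b + 4c + d = -96
  125a + 25b + 5c + d = -201
  343a + 49b + 7c + d = -591
Solving the system yields a = -2, b = 2, c = -1, d = 4.
So f(n) = -2n^3 + 2n^2 - n + 4.
The constant term is 4.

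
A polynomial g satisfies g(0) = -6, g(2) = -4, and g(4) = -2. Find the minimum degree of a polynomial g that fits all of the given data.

1

Forward differences of the values at n = 0, 2, 4:
  g  : -6  -4  -2
  Δ  : 2  2
  Δ^2: 0
The first differences are constant (2) and nonzero, while all higher differences vanish, so the minimal degree is 1.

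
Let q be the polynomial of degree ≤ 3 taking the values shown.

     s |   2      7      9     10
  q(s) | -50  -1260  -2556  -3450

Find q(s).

Using the Lagrange interpolation formula with nodes 2, 7, 9, 10:
  L_0(s) = (s - 7)(s - 9)(s - 10) / -280
  L_1(s) = (s - 2)(s - 9)(s - 10) / 30
  L_2(s) = (s - 2)(s - 7)(s - 10) / -14
  L_3(s) = (s - 2)(s - 7)(s - 9) / 24
Then q(s) = -50·L_0(s) - 1260·L_1(s) - 2556·L_2(s) - 3450·L_3(s).
Expanding and collecting terms gives q(s) = -3s^3 - 4s^2 - 5s.
Check: q(9) = -2556. ✓

q(s) = -3s^3 - 4s^2 - 5s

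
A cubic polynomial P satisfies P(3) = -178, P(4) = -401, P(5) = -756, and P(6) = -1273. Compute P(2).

-57

Using the Lagrange interpolation formula with nodes 3, 4, 5, 6:
  L_0(s) = (s - 4)(s - 5)(s - 6) / -6
  L_1(s) = (s - 3)(s - 5)(s - 6) / 2
  L_2(s) = (s - 3)(s - 4)(s - 6) / -2
  L_3(s) = (s - 3)(s - 4)(s - 5) / 6
Then P(s) = -178·L_0(s) - 401·L_1(s) - 756·L_2(s) - 1273·L_3(s).
Expanding and collecting terms gives P(s) = -5s^3 - 6s^2 + 4s - 1.
Evaluating at s = 2: P(2) = -57.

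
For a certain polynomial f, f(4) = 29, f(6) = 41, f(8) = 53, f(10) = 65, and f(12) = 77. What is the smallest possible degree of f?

1

Forward differences of the values at t = 4, 6, 8, 10, 12:
  f  : 29  41  53  65  77
  Δ  : 12  12  12  12
  Δ^2: 0  0  0
  Δ^3: 0  0
  Δ^4: 0
The first differences are constant (12) and nonzero, while all higher differences vanish, so the minimal degree is 1.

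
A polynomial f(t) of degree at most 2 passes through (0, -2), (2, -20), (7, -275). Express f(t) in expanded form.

Using the Lagrange interpolation formula with nodes 0, 2, 7:
  L_0(t) = (t - 2)(t - 7) / 14
  L_1(t) = t(t - 7) / -10
  L_2(t) = t(t - 2) / 35
Then f(t) = -2·L_0(t) - 20·L_1(t) - 275·L_2(t).
Expanding and collecting terms gives f(t) = -6t^2 + 3t - 2.
Check: f(2) = -20. ✓

f(t) = -6t^2 + 3t - 2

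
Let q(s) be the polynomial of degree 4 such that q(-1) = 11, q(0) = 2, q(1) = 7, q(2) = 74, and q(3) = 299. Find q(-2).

34

Using the Lagrange interpolation formula with nodes -1, 0, 1, 2, 3:
  L_0(s) = s(s - 1)(s - 2)(s - 3) / 24
  L_1(s) = (s + 1)(s - 1)(s - 2)(s - 3) / -6
  L_2(s) = (s + 1)s(s - 2)(s - 3) / 4
  L_3(s) = (s + 1)s(s - 1)(s - 3) / -6
  L_4(s) = (s + 1)s(s - 1)(s - 2) / 24
Then q(s) = 11·L_0(s) + 2·L_1(s) + 7·L_2(s) + 74·L_3(s) + 299·L_4(s).
Expanding and collecting terms gives q(s) = 2s^4 + 4s^3 + 5s^2 - 6s + 2.
Evaluating at s = -2: q(-2) = 34.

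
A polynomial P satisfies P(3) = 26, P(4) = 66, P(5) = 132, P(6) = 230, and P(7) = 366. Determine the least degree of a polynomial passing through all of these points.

3

Forward differences of the values at u = 3, 4, 5, 6, 7:
  P  : 26  66  132  230  366
  Δ  : 40  66  98  136
  Δ^2: 26  32  38
  Δ^3: 6  6
  Δ^4: 0
The third differences are constant (6) and nonzero, while all higher differences vanish, so the minimal degree is 3.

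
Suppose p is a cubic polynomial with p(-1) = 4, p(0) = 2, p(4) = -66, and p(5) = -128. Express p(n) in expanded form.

Write p(n) = an^3 + bn^2 + cn + d. Substituting each data point gives a linear system:
  -a + b - c + d = 4
  d = 2
  64a + 16b + 4c + d = -66
  125a + 25b + 5c + d = -128
Solving the system yields a = -1, b = 0, c = -1, d = 2.
So p(n) = -n^3 - n + 2.
Check: p(0) = 2. ✓

p(n) = -n^3 - n + 2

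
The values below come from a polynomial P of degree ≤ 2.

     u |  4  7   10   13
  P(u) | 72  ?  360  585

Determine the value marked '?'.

The 3 known points determine the degree-2 polynomial uniquely.
Write P(u) = au^2 + bu + c. Substituting each data point gives a linear system:
  16a + 4b + c = 72
  100a + 10b + c = 360
  169a + 13b + c = 585
Solving the system yields a = 3, b = 6, c = 0.
So P(u) = 3u^2 + 6u.
Then P(7) = 189.

189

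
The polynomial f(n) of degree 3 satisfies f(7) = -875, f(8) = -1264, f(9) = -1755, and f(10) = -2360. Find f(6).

-576

Write f(n) = an^3 + bn^2 + cn + d. Substituting each data point gives a linear system:
  343a + 49b + 7c + d = -875
  512a + 64b + 8c + d = -1264
  729a + 81b + 9c + d = -1755
  1000a + 100b + 10c + d = -2360
Solving the system yields a = -2, b = -3, c = -6, d = 0.
So f(n) = -2n^3 - 3n^2 - 6n.
Then f(6) = -576.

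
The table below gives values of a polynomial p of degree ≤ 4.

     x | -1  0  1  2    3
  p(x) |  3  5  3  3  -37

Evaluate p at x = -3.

Forward differences of the values at x = -1, 0, 1, 2, 3:
  p  : 3  5  3  3  -37
  Δ  : 2  -2  0  -40
  Δ^2: -4  2  -40
  Δ^3: 6  -42
  Δ^4: -48
The fourth differences are constant, confirming degree 4.
Interpolating (Newton forward form) and evaluating at x = -3 gives p(-3) = -277.

-277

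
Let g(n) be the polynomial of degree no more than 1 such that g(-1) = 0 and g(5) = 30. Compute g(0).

Using the Lagrange interpolation formula with nodes -1, 5:
  L_0(n) = (n - 5) / -6
  L_1(n) = (n + 1) / 6
Then g(n) = 0·L_0(n) + 30·L_1(n).
Expanding and collecting terms gives g(n) = 5n + 5.
Evaluating at n = 0: g(0) = 5.

5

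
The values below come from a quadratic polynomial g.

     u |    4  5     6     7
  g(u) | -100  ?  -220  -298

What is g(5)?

On equispaced nodes a degree-2 polynomial has vanishing third forward difference, so
  - g(4) + 3·g(5) - 3·g(6) + g(7) = 0.
Substituting the known values and solving for g(5):
  3·g(5) = -462
  g(5) = -154.

-154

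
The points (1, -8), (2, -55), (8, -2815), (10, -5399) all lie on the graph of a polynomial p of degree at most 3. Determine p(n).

Using the Lagrange interpolation formula with nodes 1, 2, 8, 10:
  L_0(n) = (n - 2)(n - 8)(n - 10) / -63
  L_1(n) = (n - 1)(n - 8)(n - 10) / 48
  L_2(n) = (n - 1)(n - 2)(n - 10) / -84
  L_3(n) = (n - 1)(n - 2)(n - 8) / 144
Then p(n) = -8·L_0(n) - 55·L_1(n) - 2815·L_2(n) - 5399·L_3(n).
Expanding and collecting terms gives p(n) = -5n^3 - 4n^2 + 1.
Check: p(2) = -55. ✓

p(n) = -5n^3 - 4n^2 + 1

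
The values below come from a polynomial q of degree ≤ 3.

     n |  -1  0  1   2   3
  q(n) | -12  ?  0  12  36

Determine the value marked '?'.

-6

On equispaced nodes a degree-3 polynomial has vanishing fourth forward difference, so
  q(-1) - 4·q(0) + 6·q(1) - 4·q(2) + q(3) = 0.
Substituting the known values and solving for q(0):
  -4·q(0) = 24
  q(0) = -6.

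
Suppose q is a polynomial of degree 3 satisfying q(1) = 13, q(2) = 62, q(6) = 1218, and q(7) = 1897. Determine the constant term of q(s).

Write q(s) = as^3 + bs^2 + cs + d. Substituting each data point gives a linear system:
  a + b + c + d = 13
  8a + 4b + 2c + d = 62
  216a + 36b + 6c + d = 1218
  343a + 49b + 7c + d = 1897
Solving the system yields a = 5, b = 3, c = 5, d = 0.
So q(s) = 5s^3 + 3s^2 + 5s.
The constant term is 0.

0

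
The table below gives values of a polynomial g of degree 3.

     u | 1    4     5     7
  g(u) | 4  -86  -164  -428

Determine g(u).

g(u) = -u^3 - 2u^2 + u + 6

Using the Lagrange interpolation formula with nodes 1, 4, 5, 7:
  L_0(u) = (u - 4)(u - 5)(u - 7) / -72
  L_1(u) = (u - 1)(u - 5)(u - 7) / 9
  L_2(u) = (u - 1)(u - 4)(u - 7) / -8
  L_3(u) = (u - 1)(u - 4)(u - 5) / 36
Then g(u) = 4·L_0(u) - 86·L_1(u) - 164·L_2(u) - 428·L_3(u).
Expanding and collecting terms gives g(u) = -u^3 - 2u^2 + u + 6.
Check: g(4) = -86. ✓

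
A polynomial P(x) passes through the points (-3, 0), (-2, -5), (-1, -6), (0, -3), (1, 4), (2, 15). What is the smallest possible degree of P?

2

Forward differences of the values at x = -3, -2, -1, 0, 1, 2:
  P  : 0  -5  -6  -3  4  15
  Δ  : -5  -1  3  7  11
  Δ^2: 4  4  4  4
  Δ^3: 0  0  0
  Δ^4: 0  0
  Δ^5: 0
The second differences are constant (4) and nonzero, while all higher differences vanish, so the minimal degree is 2.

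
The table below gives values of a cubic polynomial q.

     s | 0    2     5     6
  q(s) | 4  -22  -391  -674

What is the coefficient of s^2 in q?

Write q(s) = as^3 + bs^2 + cs + d. Substituting each data point gives a linear system:
  d = 4
  8a + 4b + 2c + d = -22
  125a + 25b + 5c + d = -391
  216a + 36b + 6c + d = -674
Solving the system yields a = -3, b = -1, c = 1, d = 4.
So q(s) = -3s^3 - s^2 + s + 4.
The coefficient of s^2 is -1.

-1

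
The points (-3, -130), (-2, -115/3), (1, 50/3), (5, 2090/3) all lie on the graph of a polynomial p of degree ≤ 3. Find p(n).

p(n) = 5n^3 + (5/3)n^2 + 5n + 5

Write p(n) = an^3 + bn^2 + cn + d. Substituting each data point gives a linear system:
  -27a + 9b - 3c + d = -130
  -8a + 4b - 2c + d = -115/3
  a + b + c + d = 50/3
  125a + 25b + 5c + d = 2090/3
Solving the system yields a = 5, b = 5/3, c = 5, d = 5.
So p(n) = 5n^3 + (5/3)n^2 + 5n + 5.
Check: p(5) = 2090/3. ✓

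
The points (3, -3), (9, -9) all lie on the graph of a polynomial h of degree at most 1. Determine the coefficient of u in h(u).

Write h(u) = au + b. Substituting each data point gives a linear system:
  3a + b = -3
  9a + b = -9
Solving the system yields a = -1, b = 0.
So h(u) = -u.
The leading coefficient is -1.

-1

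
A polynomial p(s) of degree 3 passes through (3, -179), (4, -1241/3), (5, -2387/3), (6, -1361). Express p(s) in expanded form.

p(s) = -6s^3 - (5/3)s^2 - s + 1

Write p(s) = as^3 + bs^2 + cs + d. Substituting each data point gives a linear system:
  27a + 9b + 3c + d = -179
  64a + 16b + 4c + d = -1241/3
  125a + 25b + 5c + d = -2387/3
  216a + 36b + 6c + d = -1361
Solving the system yields a = -6, b = -5/3, c = -1, d = 1.
So p(s) = -6s^3 - (5/3)s^2 - s + 1.
Check: p(6) = -1361. ✓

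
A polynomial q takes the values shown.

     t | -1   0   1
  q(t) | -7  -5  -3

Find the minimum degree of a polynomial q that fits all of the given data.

Forward differences of the values at t = -1, 0, 1:
  q  : -7  -5  -3
  Δ  : 2  2
  Δ^2: 0
The first differences are constant (2) and nonzero, while all higher differences vanish, so the minimal degree is 1.

1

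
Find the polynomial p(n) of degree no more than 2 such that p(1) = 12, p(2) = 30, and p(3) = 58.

p(n) = 5n^2 + 3n + 4

Using the Lagrange interpolation formula with nodes 1, 2, 3:
  L_0(n) = (n - 2)(n - 3) / 2
  L_1(n) = (n - 1)(n - 3) / -1
  L_2(n) = (n - 1)(n - 2) / 2
Then p(n) = 12·L_0(n) + 30·L_1(n) + 58·L_2(n).
Expanding and collecting terms gives p(n) = 5n² + 3n + 4.
Check: p(1) = 12. ✓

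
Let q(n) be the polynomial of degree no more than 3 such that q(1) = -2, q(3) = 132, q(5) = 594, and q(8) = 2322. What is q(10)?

Write q(n) = an^3 + bn^2 + cn + d. Substituting each data point gives a linear system:
  a + b + c + d = -2
  27a + 9b + 3c + d = 132
  125a + 25b + 5c + d = 594
  512a + 64b + 8c + d = 2322
Solving the system yields a = 4, b = 5, c = -5, d = -6.
So q(n) = 4n³ + 5n² - 5n - 6.
Then q(10) = 4444.

4444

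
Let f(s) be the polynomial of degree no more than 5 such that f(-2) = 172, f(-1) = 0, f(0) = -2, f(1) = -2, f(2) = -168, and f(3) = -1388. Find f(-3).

Write f(s) = as^5 + bs^4 + cs^3 + ds^2 + es + k. Substituting each data point gives a linear system:
  -32a + 16b - 8c + 4d - 2e + k = 172
  -a + b - c + d - e + k = 0
  k = -2
  a + b + c + d + e + k = -2
  32a + 16b + 8c + 4d + 2e + k = -168
  243a + 81b + 27c + 9d + 3e + k = -1388
Solving the system yields a = -6, b = 0, c = 2, d = 1, e = 3, k = -2.
So f(s) = -6s⁵ + 2s³ + s² + 3s - 2.
Then f(-3) = 1402.

1402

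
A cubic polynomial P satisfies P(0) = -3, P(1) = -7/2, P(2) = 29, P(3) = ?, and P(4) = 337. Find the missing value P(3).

On equispaced nodes a degree-3 polynomial has vanishing fourth forward difference, so
  P(0) - 4·P(1) + 6·P(2) - 4·P(3) + P(4) = 0.
Substituting the known values and solving for P(3):
  -4·P(3) = -522
  P(3) = 261/2.

261/2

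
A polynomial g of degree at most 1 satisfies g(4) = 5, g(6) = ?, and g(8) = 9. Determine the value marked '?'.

7

The 2 known points determine the degree-1 polynomial uniquely.
Write g(t) = at + b. Substituting each data point gives a linear system:
  4a + b = 5
  8a + b = 9
Solving the system yields a = 1, b = 1.
So g(t) = t + 1.
Then g(6) = 7.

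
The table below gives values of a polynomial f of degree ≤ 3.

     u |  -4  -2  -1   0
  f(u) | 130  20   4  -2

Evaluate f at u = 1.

Write f(u) = au^3 + bu^2 + cu + d. Substituting each data point gives a linear system:
  -64a + 16b - 4c + d = 130
  -8a + 4b - 2c + d = 20
  -a + b - c + d = 4
  d = -2
Solving the system yields a = -2, b = -1, c = -5, d = -2.
So f(u) = -2u^3 - u^2 - 5u - 2.
Then f(1) = -10.

-10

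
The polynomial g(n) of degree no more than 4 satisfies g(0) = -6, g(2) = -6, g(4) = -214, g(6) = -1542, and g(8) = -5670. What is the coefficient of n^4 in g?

-2

Write g(n) = an^4 + bn^3 + cn^2 + dn + e. Substituting each data point gives a linear system:
  e = -6
  16a + 8b + 4c + 2d + e = -6
  256a + 64b + 16c + 4d + e = -214
  1296a + 216b + 36c + 6d + e = -1542
  4096a + 512b + 64c + 8d + e = -5670
Solving the system yields a = -2, b = 5, c = 0, d = -4, e = -6.
So g(n) = -2n^4 + 5n^3 - 4n - 6.
The leading coefficient is -2.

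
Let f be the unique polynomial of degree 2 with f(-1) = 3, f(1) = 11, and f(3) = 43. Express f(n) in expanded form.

f(n) = 3n^2 + 4n + 4

Write f(n) = an^2 + bn + c. Substituting each data point gives a linear system:
  a - b + c = 3
  a + b + c = 11
  9a + 3b + c = 43
Solving the system yields a = 3, b = 4, c = 4.
So f(n) = 3n² + 4n + 4.
Check: f(-1) = 3. ✓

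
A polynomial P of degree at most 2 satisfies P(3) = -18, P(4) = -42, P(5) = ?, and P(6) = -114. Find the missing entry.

The 3 known points determine the degree-2 polynomial uniquely.
Write P(s) = as^2 + bs + c. Substituting each data point gives a linear system:
  9a + 3b + c = -18
  16a + 4b + c = -42
  36a + 6b + c = -114
Solving the system yields a = -4, b = 4, c = 6.
So P(s) = -4s^2 + 4s + 6.
Then P(5) = -74.

-74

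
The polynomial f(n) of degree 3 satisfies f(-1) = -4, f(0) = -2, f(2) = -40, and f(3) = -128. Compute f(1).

Using the Lagrange interpolation formula with nodes -1, 0, 2, 3:
  L_0(n) = n(n - 2)(n - 3) / -12
  L_1(n) = (n + 1)(n - 2)(n - 3) / 6
  L_2(n) = (n + 1)n(n - 3) / -6
  L_3(n) = (n + 1)n(n - 2) / 12
Then f(n) = -4·L_0(n) - 2·L_1(n) - 40·L_2(n) - 128·L_3(n).
Expanding and collecting terms gives f(n) = -4n^3 - 3n^2 + 3n - 2.
Evaluating at n = 1: f(1) = -6.

-6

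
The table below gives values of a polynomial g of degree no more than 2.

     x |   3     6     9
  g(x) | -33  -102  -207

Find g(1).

-7

Using the Lagrange interpolation formula with nodes 3, 6, 9:
  L_0(x) = (x - 6)(x - 9) / 18
  L_1(x) = (x - 3)(x - 9) / -9
  L_2(x) = (x - 3)(x - 6) / 18
Then g(x) = -33·L_0(x) - 102·L_1(x) - 207·L_2(x).
Expanding and collecting terms gives g(x) = -2x^2 - 5x.
Evaluating at x = 1: g(1) = -7.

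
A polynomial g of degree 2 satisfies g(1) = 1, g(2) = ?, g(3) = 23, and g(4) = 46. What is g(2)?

8

The 3 known points determine the degree-2 polynomial uniquely.
Write g(n) = an^2 + bn + c. Substituting each data point gives a linear system:
  a + b + c = 1
  9a + 3b + c = 23
  16a + 4b + c = 46
Solving the system yields a = 4, b = -5, c = 2.
So g(n) = 4n² - 5n + 2.
Then g(2) = 8.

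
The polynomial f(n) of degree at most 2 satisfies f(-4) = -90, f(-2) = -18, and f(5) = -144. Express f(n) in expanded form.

Write f(n) = an^2 + bn + c. Substituting each data point gives a linear system:
  16a - 4b + c = -90
  4a - 2b + c = -18
  25a + 5b + c = -144
Solving the system yields a = -6, b = 0, c = 6.
So f(n) = -6n^2 + 6.
Check: f(5) = -144. ✓

f(n) = -6n^2 + 6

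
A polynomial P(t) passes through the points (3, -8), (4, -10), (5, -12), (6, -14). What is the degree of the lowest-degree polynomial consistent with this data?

1

Forward differences of the values at t = 3, 4, 5, 6:
  P  : -8  -10  -12  -14
  Δ  : -2  -2  -2
  Δ^2: 0  0
  Δ^3: 0
The first differences are constant (-2) and nonzero, while all higher differences vanish, so the minimal degree is 1.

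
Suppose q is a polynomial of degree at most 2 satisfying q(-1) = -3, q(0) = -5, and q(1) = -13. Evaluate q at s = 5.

Write q(s) = as^2 + bs + c. Substituting each data point gives a linear system:
  a - b + c = -3
  c = -5
  a + b + c = -13
Solving the system yields a = -3, b = -5, c = -5.
So q(s) = -3s^2 - 5s - 5.
Then q(5) = -105.

-105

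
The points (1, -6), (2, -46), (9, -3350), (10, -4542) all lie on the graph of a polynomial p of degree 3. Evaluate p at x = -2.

Write p(x) = ax^3 + bx^2 + cx + d. Substituting each data point gives a linear system:
  a + b + c + d = -6
  8a + 4b + 2c + d = -46
  729a + 81b + 9c + d = -3350
  1000a + 100b + 10c + d = -4542
Solving the system yields a = -4, b = -6, c = 6, d = -2.
So p(x) = -4x^3 - 6x^2 + 6x - 2.
Then p(-2) = -6.

-6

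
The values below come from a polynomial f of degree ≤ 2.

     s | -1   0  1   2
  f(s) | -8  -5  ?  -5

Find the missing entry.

On equispaced nodes a degree-2 polynomial has vanishing third forward difference, so
  - f(-1) + 3·f(0) - 3·f(1) + f(2) = 0.
Substituting the known values and solving for f(1):
  -3·f(1) = 12
  f(1) = -4.

-4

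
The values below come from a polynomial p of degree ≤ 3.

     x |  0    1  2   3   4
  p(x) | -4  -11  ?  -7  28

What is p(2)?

On equispaced nodes a degree-3 polynomial has vanishing fourth forward difference, so
  p(0) - 4·p(1) + 6·p(2) - 4·p(3) + p(4) = 0.
Substituting the known values and solving for p(2):
  6·p(2) = -96
  p(2) = -16.

-16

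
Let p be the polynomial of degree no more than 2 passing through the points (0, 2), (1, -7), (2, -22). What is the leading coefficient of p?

-3

Write p(x) = ax^2 + bx + c. Substituting each data point gives a linear system:
  c = 2
  a + b + c = -7
  4a + 2b + c = -22
Solving the system yields a = -3, b = -6, c = 2.
So p(x) = -3x² - 6x + 2.
The leading coefficient is -3.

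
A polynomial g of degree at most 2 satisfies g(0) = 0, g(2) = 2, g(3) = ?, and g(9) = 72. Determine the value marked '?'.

6

The 3 known points determine the degree-2 polynomial uniquely.
Write g(s) = as^2 + bs + c. Substituting each data point gives a linear system:
  c = 0
  4a + 2b + c = 2
  81a + 9b + c = 72
Solving the system yields a = 1, b = -1, c = 0.
So g(s) = s² - s.
Then g(3) = 6.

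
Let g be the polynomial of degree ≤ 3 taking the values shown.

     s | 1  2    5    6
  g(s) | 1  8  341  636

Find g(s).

g(s) = 4s^3 - 6s^2 - 3s + 6

Using the Lagrange interpolation formula with nodes 1, 2, 5, 6:
  L_0(s) = (s - 2)(s - 5)(s - 6) / -20
  L_1(s) = (s - 1)(s - 5)(s - 6) / 12
  L_2(s) = (s - 1)(s - 2)(s - 6) / -12
  L_3(s) = (s - 1)(s - 2)(s - 5) / 20
Then g(s) = 1·L_0(s) + 8·L_1(s) + 341·L_2(s) + 636·L_3(s).
Expanding and collecting terms gives g(s) = 4s³ - 6s² - 3s + 6.
Check: g(2) = 8. ✓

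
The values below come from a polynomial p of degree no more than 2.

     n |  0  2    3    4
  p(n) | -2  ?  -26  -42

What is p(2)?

-14

The 3 known points determine the degree-2 polynomial uniquely.
Write p(n) = an^2 + bn + c. Substituting each data point gives a linear system:
  c = -2
  9a + 3b + c = -26
  16a + 4b + c = -42
Solving the system yields a = -2, b = -2, c = -2.
So p(n) = -2n^2 - 2n - 2.
Then p(2) = -14.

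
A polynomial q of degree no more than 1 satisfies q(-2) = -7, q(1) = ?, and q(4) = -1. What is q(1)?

On equispaced nodes a degree-1 polynomial has vanishing second forward difference, so
  q(-2) - 2·q(1) + q(4) = 0.
Substituting the known values and solving for q(1):
  -2·q(1) = 8
  q(1) = -4.

-4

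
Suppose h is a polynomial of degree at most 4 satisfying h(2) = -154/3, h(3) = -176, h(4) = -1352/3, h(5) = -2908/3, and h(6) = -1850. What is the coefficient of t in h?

-3

Write h(t) = at^4 + bt^3 + ct^2 + dt + e. Substituting each data point gives a linear system:
  16a + 8b + 4c + 2d + e = -154/3
  81a + 27b + 9c + 3d + e = -176
  256a + 64b + 16c + 4d + e = -1352/3
  625a + 125b + 25c + 5d + e = -2908/3
  1296a + 216b + 36c + 6d + e = -1850
Solving the system yields a = -1, b = -5/3, c = -5, d = -3, e = 4.
So h(t) = -t⁴ - (5/3)t³ - 5t² - 3t + 4.
The coefficient of t is -3.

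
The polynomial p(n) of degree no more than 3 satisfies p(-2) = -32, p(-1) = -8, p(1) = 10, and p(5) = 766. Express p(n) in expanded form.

Using the Lagrange interpolation formula with nodes -2, -1, 1, 5:
  L_0(n) = (n + 1)(n - 1)(n - 5) / -21
  L_1(n) = (n + 2)(n - 1)(n - 5) / 12
  L_2(n) = (n + 2)(n + 1)(n - 5) / -24
  L_3(n) = (n + 2)(n + 1)(n - 1) / 168
Then p(n) = -32·L_0(n) - 8·L_1(n) + 10·L_2(n) + 766·L_3(n).
Expanding and collecting terms gives p(n) = 5n³ + 5n² + 4n - 4.
Check: p(-1) = -8. ✓

p(n) = 5n^3 + 5n^2 + 4n - 4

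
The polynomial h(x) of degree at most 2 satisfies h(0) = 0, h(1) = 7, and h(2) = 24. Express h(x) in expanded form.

h(x) = 5x^2 + 2x

Write h(x) = ax^2 + bx + c. Substituting each data point gives a linear system:
  c = 0
  a + b + c = 7
  4a + 2b + c = 24
Solving the system yields a = 5, b = 2, c = 0.
So h(x) = 5x^2 + 2x.
Check: h(1) = 7. ✓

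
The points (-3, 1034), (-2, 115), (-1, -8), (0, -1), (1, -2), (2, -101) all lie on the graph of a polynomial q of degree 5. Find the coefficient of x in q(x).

Write q(x) = ax^5 + bx^4 + cx^3 + dx^2 + ex + k. Substituting each data point gives a linear system:
  -243a + 81b - 27c + 9d - 3e + k = 1034
  -32a + 16b - 8c + 4d - 2e + k = 115
  -a + b - c + d - e + k = -8
  k = -1
  a + b + c + d + e + k = -2
  32a + 16b + 8c + 4d + 2e + k = -101
Solving the system yields a = -4, b = 2, c = 1, d = -6, e = 6, k = -1.
So q(x) = -4x^5 + 2x^4 + x^3 - 6x^2 + 6x - 1.
The coefficient of x is 6.

6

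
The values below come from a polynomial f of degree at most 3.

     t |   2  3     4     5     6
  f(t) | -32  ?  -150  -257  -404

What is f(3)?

The 4 known points determine the degree-3 polynomial uniquely.
Write f(t) = at^3 + bt^2 + ct + d. Substituting each data point gives a linear system:
  8a + 4b + 2c + d = -32
  64a + 16b + 4c + d = -150
  125a + 25b + 5c + d = -257
  216a + 36b + 6c + d = -404
Solving the system yields a = -1, b = -5, c = -1, d = -2.
So f(t) = -t^3 - 5t^2 - t - 2.
Then f(3) = -77.

-77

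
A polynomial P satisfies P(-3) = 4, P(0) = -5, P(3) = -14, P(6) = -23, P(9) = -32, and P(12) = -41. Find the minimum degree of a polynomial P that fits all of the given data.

Forward differences of the values at n = -3, 0, 3, 6, 9, 12:
  P  : 4  -5  -14  -23  -32  -41
  Δ  : -9  -9  -9  -9  -9
  Δ^2: 0  0  0  0
  Δ^3: 0  0  0
  Δ^4: 0  0
  Δ^5: 0
The first differences are constant (-9) and nonzero, while all higher differences vanish, so the minimal degree is 1.

1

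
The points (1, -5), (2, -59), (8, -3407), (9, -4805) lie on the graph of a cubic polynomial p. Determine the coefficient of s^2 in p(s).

Write p(s) = as^3 + bs^2 + cs + d. Substituting each data point gives a linear system:
  a + b + c + d = -5
  8a + 4b + 2c + d = -59
  512a + 64b + 8c + d = -3407
  729a + 81b + 9c + d = -4805
Solving the system yields a = -6, b = -6, c = 6, d = 1.
So p(s) = -6s^3 - 6s^2 + 6s + 1.
The coefficient of s^2 is -6.

-6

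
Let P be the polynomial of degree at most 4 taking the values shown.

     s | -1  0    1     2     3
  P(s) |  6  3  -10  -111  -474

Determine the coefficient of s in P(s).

-3

Write P(s) = as^4 + bs^3 + cs^2 + ds + e. Substituting each data point gives a linear system:
  a - b + c - d + e = 6
  e = 3
  a + b + c + d + e = -10
  16a + 8b + 4c + 2d + e = -111
  81a + 27b + 9c + 3d + e = -474
Solving the system yields a = -4, b = -5, c = -1, d = -3, e = 3.
So P(s) = -4s⁴ - 5s³ - s² - 3s + 3.
The coefficient of s is -3.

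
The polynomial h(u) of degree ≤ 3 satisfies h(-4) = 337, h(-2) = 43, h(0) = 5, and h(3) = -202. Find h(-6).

Using the Lagrange interpolation formula with nodes -4, -2, 0, 3:
  L_0(u) = (u + 2)u(u - 3) / -56
  L_1(u) = (u + 4)u(u - 3) / 20
  L_2(u) = (u + 4)(u + 2)(u - 3) / -24
  L_3(u) = (u + 4)(u + 2)u / 105
Then h(u) = 337·L_0(u) + 43·L_1(u) + 5·L_2(u) - 202·L_3(u).
Expanding and collecting terms gives h(u) = -6u^3 - 4u^2 - 3u + 5.
Evaluating at u = -6: h(-6) = 1175.

1175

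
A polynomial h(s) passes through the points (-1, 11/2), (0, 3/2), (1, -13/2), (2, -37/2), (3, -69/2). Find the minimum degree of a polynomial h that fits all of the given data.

Forward differences of the values at s = -1, 0, 1, 2, 3:
  h  : 11/2  3/2  -13/2  -37/2  -69/2
  Δ  : -4  -8  -12  -16
  Δ^2: -4  -4  -4
  Δ^3: 0  0
  Δ^4: 0
The second differences are constant (-4) and nonzero, while all higher differences vanish, so the minimal degree is 2.

2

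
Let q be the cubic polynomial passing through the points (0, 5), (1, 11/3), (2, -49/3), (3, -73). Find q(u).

q(u) = -3u^3 - (1/3)u^2 + 2u + 5

Write q(u) = au^3 + bu^2 + cu + d. Substituting each data point gives a linear system:
  d = 5
  a + b + c + d = 11/3
  8a + 4b + 2c + d = -49/3
  27a + 9b + 3c + d = -73
Solving the system yields a = -3, b = -1/3, c = 2, d = 5.
So q(u) = -3u^3 - (1/3)u^2 + 2u + 5.
Check: q(1) = 11/3. ✓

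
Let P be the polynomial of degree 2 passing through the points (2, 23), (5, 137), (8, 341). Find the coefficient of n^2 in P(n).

5

Write P(n) = an^2 + bn + c. Substituting each data point gives a linear system:
  4a + 2b + c = 23
  25a + 5b + c = 137
  64a + 8b + c = 341
Solving the system yields a = 5, b = 3, c = -3.
So P(n) = 5n^2 + 3n - 3.
The leading coefficient is 5.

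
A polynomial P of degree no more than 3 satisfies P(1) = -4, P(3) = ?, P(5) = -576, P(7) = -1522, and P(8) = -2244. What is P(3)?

The 4 known points determine the degree-3 polynomial uniquely.
Write P(t) = at^3 + bt^2 + ct + d. Substituting each data point gives a linear system:
  a + b + c + d = -4
  125a + 25b + 5c + d = -576
  343a + 49b + 7c + d = -1522
  512a + 64b + 8c + d = -2244
Solving the system yields a = -4, b = -3, c = -1, d = 4.
So P(t) = -4t^3 - 3t^2 - t + 4.
Then P(3) = -134.

-134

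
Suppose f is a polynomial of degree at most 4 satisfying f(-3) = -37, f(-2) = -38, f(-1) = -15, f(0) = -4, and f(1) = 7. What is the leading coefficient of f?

Write f(s) = as^4 + bs^3 + cs^2 + ds + e. Substituting each data point gives a linear system:
  81a - 27b + 9c - 3d + e = -37
  16a - 8b + 4c - 2d + e = -38
  a - b + c - d + e = -15
  e = -4
  a + b + c + d + e = 7
Solving the system yields a = 2, b = 6, c = -2, d = 5, e = -4.
So f(s) = 2s⁴ + 6s³ - 2s² + 5s - 4.
The leading coefficient is 2.

2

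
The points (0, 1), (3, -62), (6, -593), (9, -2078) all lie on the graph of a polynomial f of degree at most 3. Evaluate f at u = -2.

23

Write f(u) = au^3 + bu^2 + cu + d. Substituting each data point gives a linear system:
  d = 1
  27a + 9b + 3c + d = -62
  216a + 36b + 6c + d = -593
  729a + 81b + 9c + d = -2078
Solving the system yields a = -3, b = 1, c = 3, d = 1.
So f(u) = -3u^3 + u^2 + 3u + 1.
Then f(-2) = 23.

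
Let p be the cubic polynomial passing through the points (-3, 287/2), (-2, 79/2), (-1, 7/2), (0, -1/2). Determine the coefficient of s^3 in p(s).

Write p(s) = as^3 + bs^2 + cs + d. Substituting each data point gives a linear system:
  -27a + 9b - 3c + d = 287/2
  -8a + 4b - 2c + d = 79/2
  -a + b - c + d = 7/2
  d = -1/2
Solving the system yields a = -6, b = -2, c = 0, d = -1/2.
So p(s) = -6s³ - 2s² - 1/2.
The leading coefficient is -6.

-6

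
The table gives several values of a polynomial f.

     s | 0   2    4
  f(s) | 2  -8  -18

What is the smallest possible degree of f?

1

Forward differences of the values at s = 0, 2, 4:
  f  : 2  -8  -18
  Δ  : -10  -10
  Δ^2: 0
The first differences are constant (-10) and nonzero, while all higher differences vanish, so the minimal degree is 1.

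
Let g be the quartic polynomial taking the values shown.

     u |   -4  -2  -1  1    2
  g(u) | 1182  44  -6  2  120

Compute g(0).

Write g(u) = au^4 + bu^3 + cu^2 + du + e. Substituting each data point gives a linear system:
  256a - 64b + 16c - 4d + e = 1182
  16a - 8b + 4c - 2d + e = 44
  a - b + c - d + e = -6
  a + b + c + d + e = 2
  16a + 8b + 4c + 2d + e = 120
Solving the system yields a = 6, b = 5, c = -2, d = -1, e = -6.
So g(u) = 6u^4 + 5u^3 - 2u^2 - u - 6.
Then g(0) = -6.

-6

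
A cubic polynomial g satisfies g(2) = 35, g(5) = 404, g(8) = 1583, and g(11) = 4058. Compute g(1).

8

Write g(s) = as^3 + bs^2 + cs + d. Substituting each data point gives a linear system:
  8a + 4b + 2c + d = 35
  125a + 25b + 5c + d = 404
  512a + 64b + 8c + d = 1583
  1331a + 121b + 11c + d = 4058
Solving the system yields a = 3, b = 0, c = 6, d = -1.
So g(s) = 3s^3 + 6s - 1.
Then g(1) = 8.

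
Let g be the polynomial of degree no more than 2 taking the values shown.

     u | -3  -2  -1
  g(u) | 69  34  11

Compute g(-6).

246

Using the Lagrange interpolation formula with nodes -3, -2, -1:
  L_0(u) = (u + 2)(u + 1) / 2
  L_1(u) = (u + 3)(u + 1) / -1
  L_2(u) = (u + 3)(u + 2) / 2
Then g(u) = 69·L_0(u) + 34·L_1(u) + 11·L_2(u).
Expanding and collecting terms gives g(u) = 6u^2 - 5u.
Evaluating at u = -6: g(-6) = 246.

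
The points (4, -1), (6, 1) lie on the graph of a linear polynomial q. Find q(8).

Write q(s) = as + b. Substituting each data point gives a linear system:
  4a + b = -1
  6a + b = 1
Solving the system yields a = 1, b = -5.
So q(s) = s - 5.
Then q(8) = 3.

3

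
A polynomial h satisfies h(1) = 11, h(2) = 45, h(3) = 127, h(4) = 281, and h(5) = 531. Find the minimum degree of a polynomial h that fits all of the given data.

3

Forward differences of the values at u = 1, 2, 3, 4, 5:
  h  : 11  45  127  281  531
  Δ  : 34  82  154  250
  Δ^2: 48  72  96
  Δ^3: 24  24
  Δ^4: 0
The third differences are constant (24) and nonzero, while all higher differences vanish, so the minimal degree is 3.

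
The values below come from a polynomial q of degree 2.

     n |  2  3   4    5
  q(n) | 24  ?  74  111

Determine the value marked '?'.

45

The 3 known points determine the degree-2 polynomial uniquely.
Write q(n) = an^2 + bn + c. Substituting each data point gives a linear system:
  4a + 2b + c = 24
  16a + 4b + c = 74
  25a + 5b + c = 111
Solving the system yields a = 4, b = 1, c = 6.
So q(n) = 4n² + n + 6.
Then q(3) = 45.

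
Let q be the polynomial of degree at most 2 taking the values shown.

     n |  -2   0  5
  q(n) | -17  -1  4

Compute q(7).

Using the Lagrange interpolation formula with nodes -2, 0, 5:
  L_0(n) = n(n - 5) / 14
  L_1(n) = (n + 2)(n - 5) / -10
  L_2(n) = (n + 2)n / 35
Then q(n) = -17·L_0(n) - 1·L_1(n) + 4·L_2(n).
Expanding and collecting terms gives q(n) = -n^2 + 6n - 1.
Evaluating at n = 7: q(7) = -8.

-8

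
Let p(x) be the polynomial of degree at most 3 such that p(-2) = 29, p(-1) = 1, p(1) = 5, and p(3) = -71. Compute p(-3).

Write p(x) = ax^3 + bx^2 + cx + d. Substituting each data point gives a linear system:
  -8a + 4b - 2c + d = 29
  -a + b - c + d = 1
  a + b + c + d = 5
  27a + 9b + 3c + d = -71
Solving the system yields a = -4, b = 2, c = 6, d = 1.
So p(x) = -4x^3 + 2x^2 + 6x + 1.
Then p(-3) = 109.

109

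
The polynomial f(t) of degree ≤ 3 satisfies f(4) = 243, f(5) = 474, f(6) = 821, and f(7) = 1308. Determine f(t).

Write f(t) = at^3 + bt^2 + ct + d. Substituting each data point gives a linear system:
  64a + 16b + 4c + d = 243
  125a + 25b + 5c + d = 474
  216a + 36b + 6c + d = 821
  343a + 49b + 7c + d = 1308
Solving the system yields a = 4, b = -2, c = 5, d = -1.
So f(t) = 4t^3 - 2t^2 + 5t - 1.
Check: f(6) = 821. ✓

f(t) = 4t^3 - 2t^2 + 5t - 1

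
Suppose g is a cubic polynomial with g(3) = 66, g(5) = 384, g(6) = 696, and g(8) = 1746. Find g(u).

Using the Lagrange interpolation formula with nodes 3, 5, 6, 8:
  L_0(u) = (u - 5)(u - 6)(u - 8) / -30
  L_1(u) = (u - 3)(u - 6)(u - 8) / 6
  L_2(u) = (u - 3)(u - 5)(u - 8) / -6
  L_3(u) = (u - 3)(u - 5)(u - 6) / 30
Then g(u) = 66·L_0(u) + 384·L_1(u) + 696·L_2(u) + 1746·L_3(u).
Expanding and collecting terms gives g(u) = 4u^3 - 5u^2 + 3u - 6.
Check: g(8) = 1746. ✓

g(u) = 4u^3 - 5u^2 + 3u - 6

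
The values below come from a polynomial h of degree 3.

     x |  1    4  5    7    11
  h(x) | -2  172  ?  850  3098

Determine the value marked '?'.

326

The 4 known points determine the degree-3 polynomial uniquely.
Write h(x) = ax^3 + bx^2 + cx + d. Substituting each data point gives a linear system:
  a + b + c + d = -2
  64a + 16b + 4c + d = 172
  343a + 49b + 7c + d = 850
  1331a + 121b + 11c + d = 3098
Solving the system yields a = 2, b = 4, c = -4, d = -4.
So h(x) = 2x³ + 4x² - 4x - 4.
Then h(5) = 326.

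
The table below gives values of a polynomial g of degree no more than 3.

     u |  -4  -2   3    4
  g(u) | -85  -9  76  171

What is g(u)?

Using the Lagrange interpolation formula with nodes -4, -2, 3, 4:
  L_0(u) = (u + 2)(u - 3)(u - 4) / -112
  L_1(u) = (u + 4)(u - 3)(u - 4) / 60
  L_2(u) = (u + 4)(u + 2)(u - 4) / -35
  L_3(u) = (u + 4)(u + 2)(u - 3) / 48
Then g(u) = -85·L_0(u) - 9·L_1(u) + 76·L_2(u) + 171·L_3(u).
Expanding and collecting terms gives g(u) = 2u^3 + 3u^2 - 5.
Check: g(4) = 171. ✓

g(u) = 2u^3 + 3u^2 - 5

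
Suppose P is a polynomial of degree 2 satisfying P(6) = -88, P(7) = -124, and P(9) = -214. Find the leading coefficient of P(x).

Write P(x) = ax^2 + bx + c. Substituting each data point gives a linear system:
  36a + 6b + c = -88
  49a + 7b + c = -124
  81a + 9b + c = -214
Solving the system yields a = -3, b = 3, c = 2.
So P(x) = -3x^2 + 3x + 2.
The leading coefficient is -3.

-3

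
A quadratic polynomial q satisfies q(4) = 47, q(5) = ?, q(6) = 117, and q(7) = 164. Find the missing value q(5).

On equispaced nodes a degree-2 polynomial has vanishing third forward difference, so
  - q(4) + 3·q(5) - 3·q(6) + q(7) = 0.
Substituting the known values and solving for q(5):
  3·q(5) = 234
  q(5) = 78.

78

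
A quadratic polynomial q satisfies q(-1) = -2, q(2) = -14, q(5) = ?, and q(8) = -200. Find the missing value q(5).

On equispaced nodes a degree-2 polynomial has vanishing third forward difference, so
  - q(-1) + 3·q(2) - 3·q(5) + q(8) = 0.
Substituting the known values and solving for q(5):
  -3·q(5) = 240
  q(5) = -80.

-80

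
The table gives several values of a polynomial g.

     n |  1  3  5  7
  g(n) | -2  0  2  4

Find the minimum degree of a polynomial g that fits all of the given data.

Forward differences of the values at n = 1, 3, 5, 7:
  g  : -2  0  2  4
  Δ  : 2  2  2
  Δ^2: 0  0
  Δ^3: 0
The first differences are constant (2) and nonzero, while all higher differences vanish, so the minimal degree is 1.

1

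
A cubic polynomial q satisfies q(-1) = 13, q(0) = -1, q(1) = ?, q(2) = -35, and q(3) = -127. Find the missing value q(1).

-5

The 4 known points determine the degree-3 polynomial uniquely.
Write q(n) = an^3 + bn^2 + cn + d. Substituting each data point gives a linear system:
  -a + b - c + d = 13
  d = -1
  8a + 4b + 2c + d = -35
  27a + 9b + 3c + d = -127
Solving the system yields a = -6, b = 5, c = -3, d = -1.
So q(n) = -6n^3 + 5n^2 - 3n - 1.
Then q(1) = -5.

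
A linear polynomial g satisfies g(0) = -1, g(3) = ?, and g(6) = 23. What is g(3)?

On equispaced nodes a degree-1 polynomial has vanishing second forward difference, so
  g(0) - 2·g(3) + g(6) = 0.
Substituting the known values and solving for g(3):
  -2·g(3) = -22
  g(3) = 11.

11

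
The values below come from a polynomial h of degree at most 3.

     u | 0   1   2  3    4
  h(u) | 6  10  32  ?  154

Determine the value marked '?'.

78

On equispaced nodes a degree-3 polynomial has vanishing fourth forward difference, so
  h(0) - 4·h(1) + 6·h(2) - 4·h(3) + h(4) = 0.
Substituting the known values and solving for h(3):
  -4·h(3) = -312
  h(3) = 78.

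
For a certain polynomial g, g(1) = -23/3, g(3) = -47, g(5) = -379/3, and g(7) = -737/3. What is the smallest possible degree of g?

Forward differences of the values at x = 1, 3, 5, 7:
  g  : -23/3  -47  -379/3  -737/3
  Δ  : -118/3  -238/3  -358/3
  Δ^2: -40  -40
  Δ^3: 0
The second differences are constant (-40) and nonzero, while all higher differences vanish, so the minimal degree is 2.

2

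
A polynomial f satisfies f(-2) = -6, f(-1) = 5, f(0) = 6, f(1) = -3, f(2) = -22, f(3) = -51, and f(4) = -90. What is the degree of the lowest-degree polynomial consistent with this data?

Forward differences of the values at x = -2, -1, 0, 1, 2, 3, 4:
  f  : -6  5  6  -3  -22  -51  -90
  Δ  : 11  1  -9  -19  -29  -39
  Δ^2: -10  -10  -10  -10  -10
  Δ^3: 0  0  0  0
  Δ^4: 0  0  0
  Δ^5: 0  0
  Δ^6: 0
The second differences are constant (-10) and nonzero, while all higher differences vanish, so the minimal degree is 2.

2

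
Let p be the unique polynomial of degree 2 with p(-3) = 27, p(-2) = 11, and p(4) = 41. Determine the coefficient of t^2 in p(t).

3

Write p(t) = at^2 + bt + c. Substituting each data point gives a linear system:
  9a - 3b + c = 27
  4a - 2b + c = 11
  16a + 4b + c = 41
Solving the system yields a = 3, b = -1, c = -3.
So p(t) = 3t^2 - t - 3.
The leading coefficient is 3.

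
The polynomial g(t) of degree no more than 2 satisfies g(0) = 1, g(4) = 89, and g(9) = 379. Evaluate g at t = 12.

Write g(t) = at^2 + bt + c. Substituting each data point gives a linear system:
  c = 1
  16a + 4b + c = 89
  81a + 9b + c = 379
Solving the system yields a = 4, b = 6, c = 1.
So g(t) = 4t^2 + 6t + 1.
Then g(12) = 649.

649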